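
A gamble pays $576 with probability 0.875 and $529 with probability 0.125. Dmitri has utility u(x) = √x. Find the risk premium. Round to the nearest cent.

E[u] = 0.875·√576 + 0.125·√529 = 0.875·24 + 0.125·23 = 23.875
CE = (23.875)² = 570.015625
Risk premium = EV − CE = 570.125 − 570.015625 = 0.109375

$0.11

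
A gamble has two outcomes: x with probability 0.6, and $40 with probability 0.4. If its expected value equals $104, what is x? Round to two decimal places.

0.6·x + 0.4·40 = 104
0.6·x = 104 − 16 = 88
x = 88 / 0.6 = 146.6667

x = $146.67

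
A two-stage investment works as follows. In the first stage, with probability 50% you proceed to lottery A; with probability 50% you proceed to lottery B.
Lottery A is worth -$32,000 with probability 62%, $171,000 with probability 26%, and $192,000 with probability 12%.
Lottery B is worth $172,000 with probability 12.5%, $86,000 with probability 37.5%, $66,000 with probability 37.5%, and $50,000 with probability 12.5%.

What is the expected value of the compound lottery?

$66,205

EV(A) = 0.62 × (-32000) + 0.26 × 171000 + 0.12 × 192000 = -19840 + 44460 + 23040 = 47660
EV(B) = 0.125 × 172000 + 0.375 × 86000 + 0.375 × 66000 + 0.125 × 50000 = 21500 + 32250 + 24750 + 6250 = 84750
Overall = 0.5 × 47660 + 0.5 × 84750 = 23830 + 42375 = 66205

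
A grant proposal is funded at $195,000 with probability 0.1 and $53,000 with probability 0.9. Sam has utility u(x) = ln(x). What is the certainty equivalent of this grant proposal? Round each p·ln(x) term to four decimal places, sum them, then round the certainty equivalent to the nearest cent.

E[u] = 0.1·ln(195000) + 0.9·ln(53000) = 1.2181 + 9.7902 = 11.0083
CE = e^11.0083 ≈ 60373.17

$60,373.17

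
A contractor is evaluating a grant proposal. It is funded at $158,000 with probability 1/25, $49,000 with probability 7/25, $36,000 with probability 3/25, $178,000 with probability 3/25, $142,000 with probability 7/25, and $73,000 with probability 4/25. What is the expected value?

$97,160

EV = 1/25 × 158000 + 7/25 × 49000 + 3/25 × 36000 + 3/25 × 178000 + 7/25 × 142000 + 4/25 × 73000 = 6320 + 13720 + 4320 + 21360 + 39760 + 11680 = 97160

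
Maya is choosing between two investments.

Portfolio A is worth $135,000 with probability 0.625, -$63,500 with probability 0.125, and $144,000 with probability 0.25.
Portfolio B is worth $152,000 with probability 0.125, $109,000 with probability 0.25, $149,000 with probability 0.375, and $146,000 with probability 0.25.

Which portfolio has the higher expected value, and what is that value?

Portfolio B ($138,625)

Portfolio A = 0.625 × 135000 + 0.125 × (-63500) + 0.25 × 144000 = 84375 − 7937.5 + 36000 = 112437.5
Portfolio B = 0.125 × 152000 + 0.25 × 109000 + 0.375 × 149000 + 0.25 × 146000 = 19000 + 27250 + 55875 + 36500 = 138625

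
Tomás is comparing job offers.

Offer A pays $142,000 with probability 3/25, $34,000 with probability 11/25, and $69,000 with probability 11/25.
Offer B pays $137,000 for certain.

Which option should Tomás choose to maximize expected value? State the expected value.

Offer B ($137,000)

Offer A = 3/25 × 142000 + 11/25 × 34000 + 11/25 × 69000 = 17040 + 14960 + 30360 = 62360
Offer B: 137000 (certain)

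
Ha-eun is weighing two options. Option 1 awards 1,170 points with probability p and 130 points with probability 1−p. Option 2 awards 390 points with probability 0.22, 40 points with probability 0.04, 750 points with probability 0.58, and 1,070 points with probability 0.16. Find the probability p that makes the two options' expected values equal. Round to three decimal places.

EV(Option 2) = 0.22 × 390 + 0.04 × 40 + 0.58 × 750 + 0.16 × 1070 = 85.8 + 1.6 + 435 + 171.2 = 693.6
p·1170 + (1−p)·130 = 693.6
1040p + 130 = 693.6
p = (693.6 − 130) / 1040

p = 0.542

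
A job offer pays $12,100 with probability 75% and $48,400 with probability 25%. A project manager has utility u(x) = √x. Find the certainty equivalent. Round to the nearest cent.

E[u] = 0.75·√12100 + 0.25·√48400 = 0.75·110 + 0.25·220 = 137.5
CE = (137.5)² = 18906.25

$18,906.25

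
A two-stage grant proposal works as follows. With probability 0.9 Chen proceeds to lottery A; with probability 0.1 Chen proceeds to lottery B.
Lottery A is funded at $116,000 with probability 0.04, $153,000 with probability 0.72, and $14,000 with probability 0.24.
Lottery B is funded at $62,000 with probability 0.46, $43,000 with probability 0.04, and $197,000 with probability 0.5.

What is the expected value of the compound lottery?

EV(A) = 0.04 × 116000 + 0.72 × 153000 + 0.24 × 14000 = 4640 + 110160 + 3360 = 118160
EV(B) = 0.46 × 62000 + 0.04 × 43000 + 0.5 × 197000 = 28520 + 1720 + 98500 = 128740
Overall = 0.9 × 118160 + 0.1 × 128740 = 106344 + 12874 = 119218

$119,218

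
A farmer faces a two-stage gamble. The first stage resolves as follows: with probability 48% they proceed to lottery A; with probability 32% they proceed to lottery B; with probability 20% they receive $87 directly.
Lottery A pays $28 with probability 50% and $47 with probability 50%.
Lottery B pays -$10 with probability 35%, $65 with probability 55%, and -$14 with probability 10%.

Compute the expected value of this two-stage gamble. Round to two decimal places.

EV(A) = 0.5 × 28 + 0.5 × 47 = 14 + 23.5 = 37.5
EV(B) = 0.35 × (-10) + 0.55 × 65 + 0.1 × (-14) = -3.5 + 35.75 − 1.4 = 30.85
Branch C: 87 (certain)
Overall = 0.48 × 37.5 + 0.32 × 30.85 + 0.2 × 87 = 18 + 9.872 + 17.4 = 45.272

$45.27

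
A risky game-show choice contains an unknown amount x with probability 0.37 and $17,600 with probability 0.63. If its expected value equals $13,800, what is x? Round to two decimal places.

0.37·x + 0.63·17600 = 13800
0.37·x = 13800 − 11088 = 2712
x = 2712 / 0.37 = 7329.7297

x = $7,329.73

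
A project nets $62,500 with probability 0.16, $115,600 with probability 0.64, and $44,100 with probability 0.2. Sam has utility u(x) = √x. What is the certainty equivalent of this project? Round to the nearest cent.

$89,760.16

E[u] = 0.16·√62500 + 0.64·√115600 + 0.2·√44100 = 0.16·250 + 0.64·340 + 0.2·210 = 299.6
CE = (299.6)² = 89760.16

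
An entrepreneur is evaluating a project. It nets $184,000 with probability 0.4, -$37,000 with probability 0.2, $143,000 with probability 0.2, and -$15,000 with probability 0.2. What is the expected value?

$91,800

EV = 0.4 × 184000 + 0.2 × (-37000) + 0.2 × 143000 + 0.2 × (-15000) = 73600 − 7400 + 28600 − 3000 = 91800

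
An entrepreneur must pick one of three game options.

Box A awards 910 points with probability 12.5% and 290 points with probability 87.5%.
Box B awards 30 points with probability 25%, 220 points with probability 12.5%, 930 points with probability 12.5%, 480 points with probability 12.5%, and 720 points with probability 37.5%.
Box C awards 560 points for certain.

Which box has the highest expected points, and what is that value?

Box C (560 points)

Box A = 0.125 × 910 + 0.875 × 290 = 113.75 + 253.75 = 367.5
Box B = 0.25 × 30 + 0.125 × 220 + 0.125 × 930 + 0.125 × 480 + 0.375 × 720 = 7.5 + 27.5 + 116.25 + 60 + 270 = 481.25
Box C: 560 (certain)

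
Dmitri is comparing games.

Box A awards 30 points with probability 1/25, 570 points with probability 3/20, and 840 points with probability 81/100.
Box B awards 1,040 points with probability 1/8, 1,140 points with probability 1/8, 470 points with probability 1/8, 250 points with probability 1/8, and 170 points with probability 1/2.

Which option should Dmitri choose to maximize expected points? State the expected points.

Box A (767.1 points)

Box A = 1/25 × 30 + 3/20 × 570 + 81/100 × 840 = 1.2 + 85.5 + 680.4 = 767.1
Box B = 1/8 × 1040 + 1/8 × 1140 + 1/8 × 470 + 1/8 × 250 + 1/2 × 170 = 130 + 142.5 + 58.75 + 31.25 + 85 = 447.5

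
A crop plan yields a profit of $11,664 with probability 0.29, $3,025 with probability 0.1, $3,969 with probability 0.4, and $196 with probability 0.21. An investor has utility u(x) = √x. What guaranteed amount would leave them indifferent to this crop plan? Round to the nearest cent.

E[u] = 0.29·√11664 + 0.1·√3025 + 0.4·√3969 + 0.21·√196 = 0.29·108 + 0.1·55 + 0.4·63 + 0.21·14 = 64.96
CE = (64.96)² = 4219.8016

$4,219.80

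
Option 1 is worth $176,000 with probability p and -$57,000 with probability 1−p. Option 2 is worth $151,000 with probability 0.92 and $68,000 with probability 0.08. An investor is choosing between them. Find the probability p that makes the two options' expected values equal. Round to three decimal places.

p = 0.864

EV(Option 2) = 0.92 × 151000 + 0.08 × 68000 = 138920 + 5440 = 144360
p·176000 + (1−p)·(-57000) = 144360
233000p − 57000 = 144360
p = (144360 + 57000) / 233000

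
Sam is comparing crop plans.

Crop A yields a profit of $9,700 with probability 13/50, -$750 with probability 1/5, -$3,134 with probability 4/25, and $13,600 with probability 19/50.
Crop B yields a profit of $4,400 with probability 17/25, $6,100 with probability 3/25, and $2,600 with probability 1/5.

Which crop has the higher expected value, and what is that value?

Crop A = 13/50 × 9700 + 1/5 × (-750) + 4/25 × (-3134) + 19/50 × 13600 = 2522 − 150 − 501.44 + 5168 = 7038.56
Crop B = 17/25 × 4400 + 3/25 × 6100 + 1/5 × 2600 = 2992 + 732 + 520 = 4244

Crop A ($7,038.56)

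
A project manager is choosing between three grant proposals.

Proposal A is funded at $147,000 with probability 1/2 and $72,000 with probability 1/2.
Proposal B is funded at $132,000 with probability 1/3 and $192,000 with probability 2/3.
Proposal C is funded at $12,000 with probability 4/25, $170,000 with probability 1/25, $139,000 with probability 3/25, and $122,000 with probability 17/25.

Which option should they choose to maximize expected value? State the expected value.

Proposal A = 1/2 × 147000 + 1/2 × 72000 = 73500 + 36000 = 109500
Proposal B = 1/3 × 132000 + 2/3 × 192000 = 44000 + 128000 = 172000
Proposal C = 4/25 × 12000 + 1/25 × 170000 + 3/25 × 139000 + 17/25 × 122000 = 1920 + 6800 + 16680 + 82960 = 108360

Proposal B ($172,000)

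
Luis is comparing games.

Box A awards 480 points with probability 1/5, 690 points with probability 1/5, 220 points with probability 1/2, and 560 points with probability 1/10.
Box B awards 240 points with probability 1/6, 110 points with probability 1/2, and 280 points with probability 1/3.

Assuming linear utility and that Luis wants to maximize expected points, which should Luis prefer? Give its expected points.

Box A = 1/5 × 480 + 1/5 × 690 + 1/2 × 220 + 1/10 × 560 = 96 + 138 + 110 + 56 = 400
Box B = 1/6 × 240 + 1/2 × 110 + 1/3 × 280 = 40 + 55 + 93.3333 = 188.3333

Box A (400 points)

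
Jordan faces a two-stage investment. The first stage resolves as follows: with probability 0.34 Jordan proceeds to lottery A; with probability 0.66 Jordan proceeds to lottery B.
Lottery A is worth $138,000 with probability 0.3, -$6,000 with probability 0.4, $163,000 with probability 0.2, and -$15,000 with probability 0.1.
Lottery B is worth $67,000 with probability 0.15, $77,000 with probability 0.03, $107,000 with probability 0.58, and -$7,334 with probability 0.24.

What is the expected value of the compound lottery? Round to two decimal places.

$71,789.49

EV(A) = 0.3 × 138000 + 0.4 × (-6000) + 0.2 × 163000 + 0.1 × (-15000) = 41400 − 2400 + 32600 − 1500 = 70100
EV(B) = 0.15 × 67000 + 0.03 × 77000 + 0.58 × 107000 + 0.24 × (-7334) = 10050 + 2310 + 62060 − 1760.16 = 72659.84
Overall = 0.34 × 70100 + 0.66 × 72659.84 = 23834 + 47955.4944 = 71789.4944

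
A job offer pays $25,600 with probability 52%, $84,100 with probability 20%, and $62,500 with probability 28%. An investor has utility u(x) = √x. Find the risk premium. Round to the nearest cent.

E[u] = 0.52·√25600 + 0.2·√84100 + 0.28·√62500 = 0.52·160 + 0.2·290 + 0.28·250 = 211.2
CE = (211.2)² = 44605.44
Risk premium = EV − CE = 47632 − 44605.44 = 3026.56

$3,026.56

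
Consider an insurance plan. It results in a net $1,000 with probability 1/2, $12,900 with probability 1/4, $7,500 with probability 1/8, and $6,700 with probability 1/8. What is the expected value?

EV = 1/2 × 1000 + 1/4 × 12900 + 1/8 × 7500 + 1/8 × 6700 = 500 + 3225 + 937.5 + 837.5 = 5500

$5,500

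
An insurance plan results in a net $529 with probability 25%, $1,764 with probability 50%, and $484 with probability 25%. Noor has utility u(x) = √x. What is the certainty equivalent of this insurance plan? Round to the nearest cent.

E[u] = 0.25·√529 + 0.5·√1764 + 0.25·√484 = 0.25·23 + 0.5·42 + 0.25·22 = 32.25
CE = (32.25)² = 1040.0625

$1,040.06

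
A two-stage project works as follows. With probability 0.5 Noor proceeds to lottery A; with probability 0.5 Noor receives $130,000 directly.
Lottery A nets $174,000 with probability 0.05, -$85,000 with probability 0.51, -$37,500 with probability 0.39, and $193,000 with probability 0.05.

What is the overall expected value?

EV(A) = 0.05 × 174000 + 0.51 × (-85000) + 0.39 × (-37500) + 0.05 × 193000 = 8700 − 43350 − 14625 + 9650 = -39625
Branch B: 130000 (certain)
Overall = 0.5 × (-39625) + 0.5 × 130000 = -19812.5 + 65000 = 45187.5

$45,187.50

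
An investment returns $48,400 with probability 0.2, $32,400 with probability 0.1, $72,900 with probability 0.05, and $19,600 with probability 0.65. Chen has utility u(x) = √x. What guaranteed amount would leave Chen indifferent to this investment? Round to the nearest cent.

$27,722.25

E[u] = 0.2·√48400 + 0.1·√32400 + 0.05·√72900 + 0.65·√19600 = 0.2·220 + 0.1·180 + 0.05·270 + 0.65·140 = 166.5
CE = (166.5)² = 27722.25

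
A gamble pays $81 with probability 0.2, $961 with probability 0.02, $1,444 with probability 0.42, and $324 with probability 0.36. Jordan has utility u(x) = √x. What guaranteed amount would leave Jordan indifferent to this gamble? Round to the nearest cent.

E[u] = 0.2·√81 + 0.02·√961 + 0.42·√1444 + 0.36·√324 = 0.2·9 + 0.02·31 + 0.42·38 + 0.36·18 = 24.86
CE = (24.86)² = 618.0196

$618.02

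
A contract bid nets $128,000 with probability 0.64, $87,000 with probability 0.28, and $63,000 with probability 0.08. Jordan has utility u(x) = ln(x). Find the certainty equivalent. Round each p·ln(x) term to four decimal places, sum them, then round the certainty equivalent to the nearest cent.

E[u] = 0.64·ln(128000) + 0.28·ln(87000) + 0.08·ln(63000) = 7.5263 + 3.1846 + 0.8841 = 11.5950
CE = e^11.5950 ≈ 108553.67

$108,553.67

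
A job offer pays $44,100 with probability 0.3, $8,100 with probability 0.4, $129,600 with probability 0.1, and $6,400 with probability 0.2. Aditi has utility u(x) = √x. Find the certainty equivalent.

$22,801

E[u] = 0.3·√44100 + 0.4·√8100 + 0.1·√129600 + 0.2·√6400 = 0.3·210 + 0.4·90 + 0.1·360 + 0.2·80 = 151
CE = (151)² = 22801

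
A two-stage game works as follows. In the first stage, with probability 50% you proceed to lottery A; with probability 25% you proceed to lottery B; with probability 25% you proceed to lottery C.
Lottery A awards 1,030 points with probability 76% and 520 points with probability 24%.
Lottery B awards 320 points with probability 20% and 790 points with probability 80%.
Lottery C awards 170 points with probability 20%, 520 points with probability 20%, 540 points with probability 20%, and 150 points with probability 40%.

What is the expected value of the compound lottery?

704.3 points

EV(A) = 0.76 × 1030 + 0.24 × 520 = 782.8 + 124.8 = 907.6
EV(B) = 0.2 × 320 + 0.8 × 790 = 64 + 632 = 696
EV(C) = 0.2 × 170 + 0.2 × 520 + 0.2 × 540 + 0.4 × 150 = 34 + 104 + 108 + 60 = 306
Overall = 0.5 × 907.6 + 0.25 × 696 + 0.25 × 306 = 453.8 + 174 + 76.5 = 704.3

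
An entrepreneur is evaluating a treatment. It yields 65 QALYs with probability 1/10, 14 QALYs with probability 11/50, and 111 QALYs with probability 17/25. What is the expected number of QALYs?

85.06 QALYs

EV = 1/10 × 65 + 11/50 × 14 + 17/25 × 111 = 6.5 + 3.08 + 75.48 = 85.06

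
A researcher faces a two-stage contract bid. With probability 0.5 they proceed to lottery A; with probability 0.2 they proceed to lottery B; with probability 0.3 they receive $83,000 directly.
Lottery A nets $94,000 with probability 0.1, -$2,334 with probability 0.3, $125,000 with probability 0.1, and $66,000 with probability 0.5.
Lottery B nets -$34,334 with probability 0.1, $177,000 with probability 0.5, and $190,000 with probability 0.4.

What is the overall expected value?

EV(A) = 0.1 × 94000 + 0.3 × (-2334) + 0.1 × 125000 + 0.5 × 66000 = 9400 − 700.2 + 12500 + 33000 = 54199.8
EV(B) = 0.1 × (-34334) + 0.5 × 177000 + 0.4 × 190000 = -3433.4 + 88500 + 76000 = 161066.6
Branch C: 83000 (certain)
Overall = 0.5 × 54199.8 + 0.2 × 161066.6 + 0.3 × 83000 = 27099.9 + 32213.32 + 24900 = 84213.22

$84,213.22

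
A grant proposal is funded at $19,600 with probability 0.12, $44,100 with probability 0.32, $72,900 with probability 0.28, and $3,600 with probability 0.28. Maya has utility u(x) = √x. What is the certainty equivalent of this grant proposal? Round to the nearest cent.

E[u] = 0.12·√19600 + 0.32·√44100 + 0.28·√72900 + 0.28·√3600 = 0.12·140 + 0.32·210 + 0.28·270 + 0.28·60 = 176.4
CE = (176.4)² = 31116.96

$31,116.96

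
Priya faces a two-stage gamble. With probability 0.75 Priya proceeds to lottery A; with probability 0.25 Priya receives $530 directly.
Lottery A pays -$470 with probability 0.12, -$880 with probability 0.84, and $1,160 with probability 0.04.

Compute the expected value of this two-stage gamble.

-$429.40

EV(A) = 0.12 × (-470) + 0.84 × (-880) + 0.04 × 1160 = -56.4 − 739.2 + 46.4 = -749.2
Branch B: 530 (certain)
Overall = 0.75 × (-749.2) + 0.25 × 530 = -561.9 + 132.5 = -429.4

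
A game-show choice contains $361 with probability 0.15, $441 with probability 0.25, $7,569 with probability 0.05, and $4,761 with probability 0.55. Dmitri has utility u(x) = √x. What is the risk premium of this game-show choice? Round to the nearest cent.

$621.24

E[u] = 0.15·√361 + 0.25·√441 + 0.05·√7569 + 0.55·√4761 = 0.15·19 + 0.25·21 + 0.05·87 + 0.55·69 = 50.4
CE = (50.4)² = 2540.16
Risk premium = EV − CE = 3161.4 − 2540.16 = 621.24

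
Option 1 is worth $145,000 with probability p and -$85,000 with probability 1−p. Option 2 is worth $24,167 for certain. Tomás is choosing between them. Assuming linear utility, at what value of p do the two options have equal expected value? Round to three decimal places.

p = 0.475

p·145000 + (1−p)·(-85000) = 24167
230000p − 85000 = 24167
p = (24167 + 85000) / 230000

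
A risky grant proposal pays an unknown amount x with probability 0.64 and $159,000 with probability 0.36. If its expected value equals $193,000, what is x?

x = $212,125

0.64·x + 0.36·159000 = 193000
0.64·x = 193000 − 57240 = 135760
x = 135760 / 0.64 = 212125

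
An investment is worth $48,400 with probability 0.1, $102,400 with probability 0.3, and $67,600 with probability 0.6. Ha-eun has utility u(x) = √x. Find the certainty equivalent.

$75,076

E[u] = 0.1·√48400 + 0.3·√102400 + 0.6·√67600 = 0.1·220 + 0.3·320 + 0.6·260 = 274
CE = (274)² = 75076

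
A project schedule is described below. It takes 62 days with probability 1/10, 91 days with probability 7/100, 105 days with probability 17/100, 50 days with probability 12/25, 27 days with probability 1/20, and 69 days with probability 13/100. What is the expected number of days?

64.74 days

EV = 1/10 × 62 + 7/100 × 91 + 17/100 × 105 + 12/25 × 50 + 1/20 × 27 + 13/100 × 69 = 6.2 + 6.37 + 17.85 + 24 + 1.35 + 8.97 = 64.74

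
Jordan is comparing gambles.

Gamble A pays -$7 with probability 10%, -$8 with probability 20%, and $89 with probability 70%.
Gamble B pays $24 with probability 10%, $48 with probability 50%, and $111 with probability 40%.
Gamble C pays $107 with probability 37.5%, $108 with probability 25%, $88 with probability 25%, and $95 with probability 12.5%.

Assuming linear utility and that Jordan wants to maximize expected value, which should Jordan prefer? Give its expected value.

Gamble C ($101)

Gamble A = 0.1 × (-7) + 0.2 × (-8) + 0.7 × 89 = -0.7 − 1.6 + 62.3 = 60
Gamble B = 0.1 × 24 + 0.5 × 48 + 0.4 × 111 = 2.4 + 24 + 44.4 = 70.8
Gamble C = 0.375 × 107 + 0.25 × 108 + 0.25 × 88 + 0.125 × 95 = 40.125 + 27 + 22 + 11.875 = 101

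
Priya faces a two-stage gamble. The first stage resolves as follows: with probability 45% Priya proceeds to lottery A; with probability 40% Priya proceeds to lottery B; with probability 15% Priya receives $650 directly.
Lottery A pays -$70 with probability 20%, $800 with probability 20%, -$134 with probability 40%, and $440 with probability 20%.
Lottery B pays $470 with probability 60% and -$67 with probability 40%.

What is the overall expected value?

$280.76

EV(A) = 0.2 × (-70) + 0.2 × 800 + 0.4 × (-134) + 0.2 × 440 = -14 + 160 − 53.6 + 88 = 180.4
EV(B) = 0.6 × 470 + 0.4 × (-67) = 282 − 26.8 = 255.2
Branch C: 650 (certain)
Overall = 0.45 × 180.4 + 0.4 × 255.2 + 0.15 × 650 = 81.18 + 102.08 + 97.5 = 280.76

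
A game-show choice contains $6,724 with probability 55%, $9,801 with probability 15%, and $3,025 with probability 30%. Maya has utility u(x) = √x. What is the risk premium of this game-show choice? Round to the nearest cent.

E[u] = 0.55·√6724 + 0.15·√9801 + 0.3·√3025 = 0.55·82 + 0.15·99 + 0.3·55 = 76.45
CE = (76.45)² = 5844.6025
Risk premium = EV − CE = 6075.85 − 5844.6025 = 231.2475

$231.25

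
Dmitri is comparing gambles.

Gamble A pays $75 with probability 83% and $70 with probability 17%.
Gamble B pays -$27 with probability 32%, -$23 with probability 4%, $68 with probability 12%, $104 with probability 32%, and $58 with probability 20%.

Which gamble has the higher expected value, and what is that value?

Gamble A = 0.83 × 75 + 0.17 × 70 = 62.25 + 11.9 = 74.15
Gamble B = 0.32 × (-27) + 0.04 × (-23) + 0.12 × 68 + 0.32 × 104 + 0.2 × 58 = -8.64 − 0.92 + 8.16 + 33.28 + 11.6 = 43.48

Gamble A ($74.15)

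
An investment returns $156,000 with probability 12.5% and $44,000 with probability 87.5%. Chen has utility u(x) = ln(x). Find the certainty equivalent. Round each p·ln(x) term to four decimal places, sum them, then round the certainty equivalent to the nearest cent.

$51,544.46

E[u] = 0.125·ln(156000) + 0.875·ln(44000) = 1.4947 + 9.3555 = 10.8502
CE = e^10.8502 ≈ 51544.46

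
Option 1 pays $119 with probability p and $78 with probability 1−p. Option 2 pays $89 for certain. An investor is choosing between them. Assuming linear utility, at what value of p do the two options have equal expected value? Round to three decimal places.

p·119 + (1−p)·78 = 89
41p + 78 = 89
p = (89 − 78) / 41

p = 0.268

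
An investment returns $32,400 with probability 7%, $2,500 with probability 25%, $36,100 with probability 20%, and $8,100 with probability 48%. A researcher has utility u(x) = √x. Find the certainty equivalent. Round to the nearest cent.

$11,299.69

E[u] = 0.07·√32400 + 0.25·√2500 + 0.2·√36100 + 0.48·√8100 = 0.07·180 + 0.25·50 + 0.2·190 + 0.48·90 = 106.3
CE = (106.3)² = 11299.69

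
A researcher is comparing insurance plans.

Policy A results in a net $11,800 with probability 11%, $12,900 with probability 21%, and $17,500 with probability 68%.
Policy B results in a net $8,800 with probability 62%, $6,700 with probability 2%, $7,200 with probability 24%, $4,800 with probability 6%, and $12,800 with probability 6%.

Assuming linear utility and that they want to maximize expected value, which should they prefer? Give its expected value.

Policy A = 0.11 × 11800 + 0.21 × 12900 + 0.68 × 17500 = 1298 + 2709 + 11900 = 15907
Policy B = 0.62 × 8800 + 0.02 × 6700 + 0.24 × 7200 + 0.06 × 4800 + 0.06 × 12800 = 5456 + 134 + 1728 + 288 + 768 = 8374

Policy A ($15,907)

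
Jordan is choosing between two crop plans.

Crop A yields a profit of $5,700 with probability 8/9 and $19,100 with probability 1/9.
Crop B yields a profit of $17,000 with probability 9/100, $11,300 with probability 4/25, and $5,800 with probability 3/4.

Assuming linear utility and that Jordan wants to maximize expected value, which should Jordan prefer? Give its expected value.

Crop A = 8/9 × 5700 + 1/9 × 19100 = 5066.6667 + 2122.2222 = 7188.8889
Crop B = 9/100 × 17000 + 4/25 × 11300 + 3/4 × 5800 = 1530 + 1808 + 4350 = 7688

Crop B ($7,688)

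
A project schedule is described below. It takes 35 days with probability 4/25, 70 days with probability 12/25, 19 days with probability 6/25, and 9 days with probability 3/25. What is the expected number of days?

EV = 4/25 × 35 + 12/25 × 70 + 6/25 × 19 + 3/25 × 9 = 5.6 + 33.6 + 4.56 + 1.08 = 44.84

44.84 days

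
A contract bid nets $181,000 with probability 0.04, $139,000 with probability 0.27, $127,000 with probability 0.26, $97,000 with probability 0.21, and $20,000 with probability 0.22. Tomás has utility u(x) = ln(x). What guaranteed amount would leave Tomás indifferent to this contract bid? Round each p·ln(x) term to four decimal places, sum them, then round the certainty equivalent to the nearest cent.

$83,058.46

E[u] = 0.04·ln(181000) + 0.27·ln(139000) + 0.26·ln(127000) + 0.21·ln(97000) + 0.22·ln(20000) = 0.4843 + 3.1974 + 3.0555 + 2.4113 + 2.1788 = 11.3273
CE = e^11.3273 ≈ 83058.46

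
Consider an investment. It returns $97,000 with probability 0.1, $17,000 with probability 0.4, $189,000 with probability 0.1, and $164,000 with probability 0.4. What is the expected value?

EV = 0.1 × 97000 + 0.4 × 17000 + 0.1 × 189000 + 0.4 × 164000 = 9700 + 6800 + 18900 + 65600 = 101000

$101,000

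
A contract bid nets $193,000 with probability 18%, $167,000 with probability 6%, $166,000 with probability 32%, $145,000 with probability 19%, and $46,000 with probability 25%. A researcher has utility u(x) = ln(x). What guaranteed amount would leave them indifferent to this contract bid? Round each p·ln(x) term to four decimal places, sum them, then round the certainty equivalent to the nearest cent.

E[u] = 0.18·ln(193000) + 0.06·ln(167000) + 0.32·ln(166000) + 0.19·ln(145000) + 0.25·ln(46000) = 2.1907 + 0.7215 + 3.8463 + 2.2581 + 2.6841 = 11.7007
CE = e^11.7007 ≈ 120656.14

$120,656.14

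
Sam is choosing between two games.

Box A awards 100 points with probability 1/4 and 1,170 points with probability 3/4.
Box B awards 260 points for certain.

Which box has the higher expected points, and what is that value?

Box A (902.5 points)

Box A = 1/4 × 100 + 3/4 × 1170 = 25 + 877.5 = 902.5
Box B: 260 (certain)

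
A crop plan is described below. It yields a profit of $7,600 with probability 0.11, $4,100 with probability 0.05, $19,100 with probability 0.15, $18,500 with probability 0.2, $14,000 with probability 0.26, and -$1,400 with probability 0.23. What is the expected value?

EV = 0.11 × 7600 + 0.05 × 4100 + 0.15 × 19100 + 0.2 × 18500 + 0.26 × 14000 + 0.23 × (-1400) = 836 + 205 + 2865 + 3700 + 3640 − 322 = 10924

$10,924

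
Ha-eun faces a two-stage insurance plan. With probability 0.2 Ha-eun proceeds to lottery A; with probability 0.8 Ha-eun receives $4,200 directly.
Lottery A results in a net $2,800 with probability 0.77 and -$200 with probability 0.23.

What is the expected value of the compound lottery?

$3,782

EV(A) = 0.77 × 2800 + 0.23 × (-200) = 2156 − 46 = 2110
Branch B: 4200 (certain)
Overall = 0.2 × 2110 + 0.8 × 4200 = 422 + 3360 = 3782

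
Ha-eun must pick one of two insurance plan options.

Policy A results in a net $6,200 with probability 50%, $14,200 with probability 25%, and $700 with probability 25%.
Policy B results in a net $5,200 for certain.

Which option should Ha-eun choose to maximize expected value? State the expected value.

Policy A = 0.5 × 6200 + 0.25 × 14200 + 0.25 × 700 = 3100 + 3550 + 175 = 6825
Policy B: 5200 (certain)

Policy A ($6,825)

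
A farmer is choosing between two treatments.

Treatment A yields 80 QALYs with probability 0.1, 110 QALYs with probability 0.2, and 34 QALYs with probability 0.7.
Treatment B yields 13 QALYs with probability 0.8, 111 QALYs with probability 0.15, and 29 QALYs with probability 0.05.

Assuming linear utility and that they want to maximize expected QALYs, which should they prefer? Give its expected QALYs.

Treatment A (53.8 QALYs)

Treatment A = 0.1 × 80 + 0.2 × 110 + 0.7 × 34 = 8 + 22 + 23.8 = 53.8
Treatment B = 0.8 × 13 + 0.15 × 111 + 0.05 × 29 = 10.4 + 16.65 + 1.45 = 28.5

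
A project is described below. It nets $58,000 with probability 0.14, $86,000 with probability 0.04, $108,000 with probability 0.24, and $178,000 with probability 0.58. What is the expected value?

EV = 0.14 × 58000 + 0.04 × 86000 + 0.24 × 108000 + 0.58 × 178000 = 8120 + 3440 + 25920 + 103240 = 140720

$140,720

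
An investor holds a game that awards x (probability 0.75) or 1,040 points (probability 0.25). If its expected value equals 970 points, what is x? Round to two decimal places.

0.75·x + 0.25·1040 = 970
0.75·x = 970 − 260 = 710
x = 710 / 0.75 = 946.6667

x = 946.67 points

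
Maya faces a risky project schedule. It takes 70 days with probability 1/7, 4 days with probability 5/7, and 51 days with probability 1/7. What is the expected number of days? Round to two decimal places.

EV = 1/7 × 70 + 5/7 × 4 + 1/7 × 51 = 10 + 2.8571 + 7.2857 = 20.1429

20.14 days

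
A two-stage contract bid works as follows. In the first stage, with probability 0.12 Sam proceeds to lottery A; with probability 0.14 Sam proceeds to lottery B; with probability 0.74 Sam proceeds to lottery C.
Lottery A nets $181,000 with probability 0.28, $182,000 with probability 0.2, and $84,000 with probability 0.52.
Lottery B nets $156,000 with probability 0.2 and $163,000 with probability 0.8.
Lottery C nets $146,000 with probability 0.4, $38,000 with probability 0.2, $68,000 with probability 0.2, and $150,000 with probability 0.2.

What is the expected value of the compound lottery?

EV(A) = 0.28 × 181000 + 0.2 × 182000 + 0.52 × 84000 = 50680 + 36400 + 43680 = 130760
EV(B) = 0.2 × 156000 + 0.8 × 163000 = 31200 + 130400 = 161600
EV(C) = 0.4 × 146000 + 0.2 × 38000 + 0.2 × 68000 + 0.2 × 150000 = 58400 + 7600 + 13600 + 30000 = 109600
Overall = 0.12 × 130760 + 0.14 × 161600 + 0.74 × 109600 = 15691.2 + 22624 + 81104 = 119419.2

$119,419.20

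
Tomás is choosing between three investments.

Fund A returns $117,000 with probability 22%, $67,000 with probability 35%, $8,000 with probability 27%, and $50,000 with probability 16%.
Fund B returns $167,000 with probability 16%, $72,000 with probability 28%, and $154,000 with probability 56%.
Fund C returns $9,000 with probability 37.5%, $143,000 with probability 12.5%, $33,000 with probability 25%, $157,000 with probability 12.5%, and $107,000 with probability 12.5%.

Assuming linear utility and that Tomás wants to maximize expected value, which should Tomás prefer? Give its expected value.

Fund A = 0.22 × 117000 + 0.35 × 67000 + 0.27 × 8000 + 0.16 × 50000 = 25740 + 23450 + 2160 + 8000 = 59350
Fund B = 0.16 × 167000 + 0.28 × 72000 + 0.56 × 154000 = 26720 + 20160 + 86240 = 133120
Fund C = 0.375 × 9000 + 0.125 × 143000 + 0.25 × 33000 + 0.125 × 157000 + 0.125 × 107000 = 3375 + 17875 + 8250 + 19625 + 13375 = 62500

Fund B ($133,120)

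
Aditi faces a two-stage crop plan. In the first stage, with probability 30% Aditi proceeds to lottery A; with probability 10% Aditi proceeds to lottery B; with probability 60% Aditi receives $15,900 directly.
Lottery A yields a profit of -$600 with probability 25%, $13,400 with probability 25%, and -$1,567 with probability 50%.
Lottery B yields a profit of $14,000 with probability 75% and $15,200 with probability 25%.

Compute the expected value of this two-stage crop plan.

EV(A) = 0.25 × (-600) + 0.25 × 13400 + 0.5 × (-1567) = -150 + 3350 − 783.5 = 2416.5
EV(B) = 0.75 × 14000 + 0.25 × 15200 = 10500 + 3800 = 14300
Branch C: 15900 (certain)
Overall = 0.3 × 2416.5 + 0.1 × 14300 + 0.6 × 15900 = 724.95 + 1430 + 9540 = 11694.95

$11,694.95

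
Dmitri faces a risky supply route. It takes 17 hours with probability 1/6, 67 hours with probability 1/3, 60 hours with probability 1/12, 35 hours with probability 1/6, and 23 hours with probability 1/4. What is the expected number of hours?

EV = 1/6 × 17 + 1/3 × 67 + 1/12 × 60 + 1/6 × 35 + 1/4 × 23 = 2.8333 + 22.3333 + 5 + 5.8333 + 5.75 = 41.75

41.75 hours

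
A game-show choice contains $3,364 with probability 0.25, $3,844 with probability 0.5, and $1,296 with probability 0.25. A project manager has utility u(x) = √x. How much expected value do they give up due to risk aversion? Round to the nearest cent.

$116.75

E[u] = 0.25·√3364 + 0.5·√3844 + 0.25·√1296 = 0.25·58 + 0.5·62 + 0.25·36 = 54.5
CE = (54.5)² = 2970.25
Risk premium = EV − CE = 3087 − 2970.25 = 116.75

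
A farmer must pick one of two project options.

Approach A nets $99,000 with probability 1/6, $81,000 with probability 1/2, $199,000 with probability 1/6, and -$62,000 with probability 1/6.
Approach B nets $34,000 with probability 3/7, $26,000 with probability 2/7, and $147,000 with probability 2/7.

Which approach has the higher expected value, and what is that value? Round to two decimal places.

Approach A = 1/6 × 99000 + 1/2 × 81000 + 1/6 × 199000 + 1/6 × (-62000) = 16500 + 40500 + 33166.6667 − 10333.3333 = 79833.3333
Approach B = 3/7 × 34000 + 2/7 × 26000 + 2/7 × 147000 = 14571.4286 + 7428.5714 + 42000 = 64000

Approach A ($79,833.33)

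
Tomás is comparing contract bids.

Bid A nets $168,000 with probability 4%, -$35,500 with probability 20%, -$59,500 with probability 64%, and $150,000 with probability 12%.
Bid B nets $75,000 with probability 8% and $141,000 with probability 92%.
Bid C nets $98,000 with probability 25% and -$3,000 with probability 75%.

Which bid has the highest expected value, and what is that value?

Bid B ($135,720)

Bid A = 0.04 × 168000 + 0.2 × (-35500) + 0.64 × (-59500) + 0.12 × 150000 = 6720 − 7100 − 38080 + 18000 = -20460
Bid B = 0.08 × 75000 + 0.92 × 141000 = 6000 + 129720 = 135720
Bid C = 0.25 × 98000 + 0.75 × (-3000) = 24500 − 2250 = 22250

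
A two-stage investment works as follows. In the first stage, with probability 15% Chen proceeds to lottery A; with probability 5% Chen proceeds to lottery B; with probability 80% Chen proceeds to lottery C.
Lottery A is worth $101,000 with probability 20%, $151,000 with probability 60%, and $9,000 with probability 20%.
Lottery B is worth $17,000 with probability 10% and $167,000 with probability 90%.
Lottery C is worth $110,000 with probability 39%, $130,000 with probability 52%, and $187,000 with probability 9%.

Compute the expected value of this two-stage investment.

$126,354

EV(A) = 0.2 × 101000 + 0.6 × 151000 + 0.2 × 9000 = 20200 + 90600 + 1800 = 112600
EV(B) = 0.1 × 17000 + 0.9 × 167000 = 1700 + 150300 = 152000
EV(C) = 0.39 × 110000 + 0.52 × 130000 + 0.09 × 187000 = 42900 + 67600 + 16830 = 127330
Overall = 0.15 × 112600 + 0.05 × 152000 + 0.8 × 127330 = 16890 + 7600 + 101864 = 126354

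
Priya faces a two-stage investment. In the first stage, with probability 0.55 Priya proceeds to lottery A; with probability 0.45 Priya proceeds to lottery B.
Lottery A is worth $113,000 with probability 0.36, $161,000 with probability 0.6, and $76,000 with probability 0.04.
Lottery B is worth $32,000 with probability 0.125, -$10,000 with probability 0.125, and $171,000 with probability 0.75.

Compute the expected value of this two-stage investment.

$136,126

EV(A) = 0.36 × 113000 + 0.6 × 161000 + 0.04 × 76000 = 40680 + 96600 + 3040 = 140320
EV(B) = 0.125 × 32000 + 0.125 × (-10000) + 0.75 × 171000 = 4000 − 1250 + 128250 = 131000
Overall = 0.55 × 140320 + 0.45 × 131000 = 77176 + 58950 = 136126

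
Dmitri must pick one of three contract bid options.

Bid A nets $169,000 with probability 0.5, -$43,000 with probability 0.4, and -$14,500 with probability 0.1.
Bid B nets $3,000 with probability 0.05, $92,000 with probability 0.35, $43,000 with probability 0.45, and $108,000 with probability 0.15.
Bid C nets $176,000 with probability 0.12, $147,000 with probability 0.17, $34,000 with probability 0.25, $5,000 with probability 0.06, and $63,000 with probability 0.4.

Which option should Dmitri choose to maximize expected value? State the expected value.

Bid C ($80,110)

Bid A = 0.5 × 169000 + 0.4 × (-43000) + 0.1 × (-14500) = 84500 − 17200 − 1450 = 65850
Bid B = 0.05 × 3000 + 0.35 × 92000 + 0.45 × 43000 + 0.15 × 108000 = 150 + 32200 + 19350 + 16200 = 67900
Bid C = 0.12 × 176000 + 0.17 × 147000 + 0.25 × 34000 + 0.06 × 5000 + 0.4 × 63000 = 21120 + 24990 + 8500 + 300 + 25200 = 80110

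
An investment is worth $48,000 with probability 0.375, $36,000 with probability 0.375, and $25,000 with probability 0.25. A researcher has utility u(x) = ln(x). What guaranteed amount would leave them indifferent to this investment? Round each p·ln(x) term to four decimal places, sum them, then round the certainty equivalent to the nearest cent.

$36,607.19

E[u] = 0.375·ln(48000) + 0.375·ln(36000) + 0.25·ln(25000) = 4.0421 + 3.9342 + 2.5317 = 10.5080
CE = e^10.5080 ≈ 36607.19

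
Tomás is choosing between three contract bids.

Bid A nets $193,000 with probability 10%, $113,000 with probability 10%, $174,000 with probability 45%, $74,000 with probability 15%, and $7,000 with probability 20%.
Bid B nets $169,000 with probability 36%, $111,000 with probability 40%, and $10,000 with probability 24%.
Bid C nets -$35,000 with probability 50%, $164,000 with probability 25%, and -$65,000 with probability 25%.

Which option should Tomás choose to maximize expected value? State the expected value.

Bid A = 0.1 × 193000 + 0.1 × 113000 + 0.45 × 174000 + 0.15 × 74000 + 0.2 × 7000 = 19300 + 11300 + 78300 + 11100 + 1400 = 121400
Bid B = 0.36 × 169000 + 0.4 × 111000 + 0.24 × 10000 = 60840 + 44400 + 2400 = 107640
Bid C = 0.5 × (-35000) + 0.25 × 164000 + 0.25 × (-65000) = -17500 + 41000 − 16250 = 7250

Bid A ($121,400)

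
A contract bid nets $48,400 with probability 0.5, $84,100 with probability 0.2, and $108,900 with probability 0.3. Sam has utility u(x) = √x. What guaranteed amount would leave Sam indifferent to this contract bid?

E[u] = 0.5·√48400 + 0.2·√84100 + 0.3·√108900 = 0.5·220 + 0.2·290 + 0.3·330 = 267
CE = (267)² = 71289

$71,289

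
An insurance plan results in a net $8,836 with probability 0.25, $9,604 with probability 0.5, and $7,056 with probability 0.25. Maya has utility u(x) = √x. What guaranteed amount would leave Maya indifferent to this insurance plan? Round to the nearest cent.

$8,742.25

E[u] = 0.25·√8836 + 0.5·√9604 + 0.25·√7056 = 0.25·94 + 0.5·98 + 0.25·84 = 93.5
CE = (93.5)² = 8742.25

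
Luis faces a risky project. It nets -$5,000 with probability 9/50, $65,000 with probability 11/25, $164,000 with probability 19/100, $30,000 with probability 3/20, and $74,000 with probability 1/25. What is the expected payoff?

$66,320

EV = 9/50 × (-5000) + 11/25 × 65000 + 19/100 × 164000 + 3/20 × 30000 + 1/25 × 74000 = -900 + 28600 + 31160 + 4500 + 2960 = 66320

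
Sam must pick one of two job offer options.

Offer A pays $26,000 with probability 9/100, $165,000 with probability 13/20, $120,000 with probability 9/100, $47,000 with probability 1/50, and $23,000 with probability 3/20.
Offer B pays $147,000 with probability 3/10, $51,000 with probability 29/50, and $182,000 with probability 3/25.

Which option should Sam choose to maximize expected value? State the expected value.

Offer A ($124,780)

Offer A = 9/100 × 26000 + 13/20 × 165000 + 9/100 × 120000 + 1/50 × 47000 + 3/20 × 23000 = 2340 + 107250 + 10800 + 940 + 3450 = 124780
Offer B = 3/10 × 147000 + 29/50 × 51000 + 3/25 × 182000 = 44100 + 29580 + 21840 = 95520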